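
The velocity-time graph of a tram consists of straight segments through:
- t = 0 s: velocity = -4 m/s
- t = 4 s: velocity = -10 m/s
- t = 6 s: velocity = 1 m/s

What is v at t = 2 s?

-7 m/s

On 0–4 s the graph is linear from -4 to -10 m/s: v(2) = -4 + (-10 − -4)·(2 − 0)/(4 − 0) = -7 m/s.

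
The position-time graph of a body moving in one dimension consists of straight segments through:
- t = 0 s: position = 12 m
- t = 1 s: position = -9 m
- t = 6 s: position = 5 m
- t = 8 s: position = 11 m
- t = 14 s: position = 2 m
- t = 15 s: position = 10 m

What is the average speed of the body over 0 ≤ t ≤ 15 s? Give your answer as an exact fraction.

Average speed = (total path length)/(elapsed time); on a piecewise-linear x-t graph the path length is Σ|Δx|.
0–1 s: |Δx| = |-9 − 12| = 21 m
1–6 s: |Δx| = |5 − -9| = 14 m
6–8 s: |Δx| = |11 − 5| = 6 m
8–14 s: |Δx| = |2 − 11| = 9 m
14–15 s: |Δx| = |10 − 2| = 8 m
Total path = 58 m; average speed = 58/15 = 58/15 m/s.

58/15 m/s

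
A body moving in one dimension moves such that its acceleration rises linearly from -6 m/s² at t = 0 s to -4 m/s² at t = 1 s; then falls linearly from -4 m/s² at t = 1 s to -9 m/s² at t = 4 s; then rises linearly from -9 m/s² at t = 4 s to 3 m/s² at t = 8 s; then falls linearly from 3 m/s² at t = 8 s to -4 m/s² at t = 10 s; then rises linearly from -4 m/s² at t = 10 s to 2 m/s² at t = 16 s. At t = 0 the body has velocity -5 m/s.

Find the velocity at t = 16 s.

-48.5 m/s

Δv equals the area under the a-t graph; then v = v₀ + Δv.
0–1 s: ½(-6 + -4)(1) = -5 m/s
1–4 s: ½(-4 + -9)(3) = -19.5 m/s
4–8 s: ½(-9 + 3)(4) = -12 m/s
8–10 s: ½(3 + -4)(2) = -1 m/s
10–16 s: ½(-4 + 2)(6) = -6 m/s
Δv = -43.5 m/s, so v(16) = -5 + (-43.5) = -48.5 m/s.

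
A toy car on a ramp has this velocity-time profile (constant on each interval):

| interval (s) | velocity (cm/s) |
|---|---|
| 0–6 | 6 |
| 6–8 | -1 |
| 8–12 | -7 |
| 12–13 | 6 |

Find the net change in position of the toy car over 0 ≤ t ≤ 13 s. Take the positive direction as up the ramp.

12 cm

Displacement is the signed area under the v-t curve.
0–6 s: 6 × 6 = 36 cm
6–8 s: -1 × 2 = -2 cm
8–12 s: -7 × 4 = -28 cm
12–13 s: 6 × 1 = 6 cm
Net displacement = 12 cm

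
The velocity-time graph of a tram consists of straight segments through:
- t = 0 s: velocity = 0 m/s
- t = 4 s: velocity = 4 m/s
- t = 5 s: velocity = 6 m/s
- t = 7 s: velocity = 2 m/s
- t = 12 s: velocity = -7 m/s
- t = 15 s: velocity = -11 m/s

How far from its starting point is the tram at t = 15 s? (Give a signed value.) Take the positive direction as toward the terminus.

Displacement is the signed area under the v-t curve.
0–4 s: ½(0 + 4)(4) = 8 m
4–5 s: ½(4 + 6)(1) = 5 m
5–7 s: ½(6 + 2)(2) = 8 m
7–12 s: ½(2 + -7)(5) = -12.5 m
12–15 s: ½(-7 + -11)(3) = -27 m
Net displacement = -18.5 m

-18.5 m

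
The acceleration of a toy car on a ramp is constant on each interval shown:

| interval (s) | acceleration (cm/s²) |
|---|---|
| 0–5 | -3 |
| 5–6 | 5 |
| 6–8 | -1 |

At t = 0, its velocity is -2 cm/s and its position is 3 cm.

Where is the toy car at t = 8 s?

-85 cm

On each constant-a segment, Δv = aΔt and Δx = v₀Δt + ½aΔt²; chain segment to segment.
0–5 s: v starts -2 cm/s; Δx = -2·5 + ½·-3·5² = -47.5 cm; v ends -17 cm/s.
5–6 s: v starts -17 cm/s; Δx = -17·1 + ½·5·1² = -14.5 cm; v ends -12 cm/s.
6–8 s: v starts -12 cm/s; Δx = -12·2 + ½·-1·2² = -26 cm; v ends -14 cm/s.
x(8) = 3 + Σ Δx = -85 cm.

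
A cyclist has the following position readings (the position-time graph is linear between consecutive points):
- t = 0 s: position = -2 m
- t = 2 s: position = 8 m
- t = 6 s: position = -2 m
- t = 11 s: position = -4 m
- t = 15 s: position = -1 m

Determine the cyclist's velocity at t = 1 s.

Velocity is the slope of the x-t graph on 0–2 s: (8 − -2)/(2 − 0) = 5 m/s.

5 m/s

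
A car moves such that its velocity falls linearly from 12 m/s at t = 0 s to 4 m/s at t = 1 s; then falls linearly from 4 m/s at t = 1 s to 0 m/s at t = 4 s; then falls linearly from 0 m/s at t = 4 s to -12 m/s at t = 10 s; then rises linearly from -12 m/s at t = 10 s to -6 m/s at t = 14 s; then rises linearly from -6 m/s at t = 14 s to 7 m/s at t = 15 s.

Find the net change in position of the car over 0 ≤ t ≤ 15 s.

Displacement is the signed area under the v-t curve.
0–1 s: ½(12 + 4)(1) = 8 m
1–4 s: ½(4 + 0)(3) = 6 m
4–10 s: ½(0 + -12)(6) = -36 m
10–14 s: ½(-12 + -6)(4) = -36 m
14–15 s: ½(-6 + 7)(1) = 0.5 m
Net displacement = -57.5 m

-57.5 m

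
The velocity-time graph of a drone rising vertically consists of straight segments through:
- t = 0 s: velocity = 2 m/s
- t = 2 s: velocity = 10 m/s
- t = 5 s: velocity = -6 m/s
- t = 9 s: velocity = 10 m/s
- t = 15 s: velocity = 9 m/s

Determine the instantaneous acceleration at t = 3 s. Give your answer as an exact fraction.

Acceleration is the slope of the v-t graph on 2–5 s: (-6 − 10)/(5 − 2) = -16/3 m/s².

-16/3 m/s²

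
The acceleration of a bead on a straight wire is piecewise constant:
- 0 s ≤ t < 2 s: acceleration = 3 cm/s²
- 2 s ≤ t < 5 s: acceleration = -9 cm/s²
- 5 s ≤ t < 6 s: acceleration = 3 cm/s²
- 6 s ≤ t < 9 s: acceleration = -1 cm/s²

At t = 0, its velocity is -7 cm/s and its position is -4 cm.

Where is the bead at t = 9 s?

On each constant-a segment, Δv = aΔt and Δx = v₀Δt + ½aΔt²; chain segment to segment.
0–2 s: v starts -7 cm/s; Δx = -7·2 + ½·3·2² = -8 cm; v ends -1 cm/s.
2–5 s: v starts -1 cm/s; Δx = -1·3 + ½·-9·3² = -43.5 cm; v ends -28 cm/s.
5–6 s: v starts -28 cm/s; Δx = -28·1 + ½·3·1² = -26.5 cm; v ends -25 cm/s.
6–9 s: v starts -25 cm/s; Δx = -25·3 + ½·-1·3² = -79.5 cm; v ends -28 cm/s.
x(9) = -4 + Σ Δx = -161.5 cm.

-161.5 cm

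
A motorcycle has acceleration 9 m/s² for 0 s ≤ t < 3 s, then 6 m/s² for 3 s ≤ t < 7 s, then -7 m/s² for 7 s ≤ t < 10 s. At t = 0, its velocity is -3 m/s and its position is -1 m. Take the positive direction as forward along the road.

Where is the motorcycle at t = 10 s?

287 m

On each constant-a segment, Δv = aΔt and Δx = v₀Δt + ½aΔt²; chain segment to segment.
0–3 s: v starts -3 m/s; Δx = -3·3 + ½·9·3² = 31.5 m; v ends 24 m/s.
3–7 s: v starts 24 m/s; Δx = 24·4 + ½·6·4² = 144 m; v ends 48 m/s.
7–10 s: v starts 48 m/s; Δx = 48·3 + ½·-7·3² = 112.5 m; v ends 27 m/s.
x(10) = -1 + Σ Δx = 287 m.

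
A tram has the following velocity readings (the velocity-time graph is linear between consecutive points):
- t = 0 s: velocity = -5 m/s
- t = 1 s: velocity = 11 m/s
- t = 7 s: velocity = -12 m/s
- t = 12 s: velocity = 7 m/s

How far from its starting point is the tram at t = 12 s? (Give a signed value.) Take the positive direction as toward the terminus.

-12.5 m

Displacement is the signed area under the v-t curve.
0–1 s: ½(-5 + 11)(1) = 3 m
1–7 s: ½(11 + -12)(6) = -3 m
7–12 s: ½(-12 + 7)(5) = -12.5 m
Net displacement = -12.5 m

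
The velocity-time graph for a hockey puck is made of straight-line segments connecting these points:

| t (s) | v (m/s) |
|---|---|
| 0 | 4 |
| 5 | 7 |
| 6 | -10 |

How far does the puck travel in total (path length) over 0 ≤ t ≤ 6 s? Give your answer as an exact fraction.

542/17 m

Distance (not displacement) is the total path length: add the absolute areas under v-t.
0–5 s: |½(4 + 7)(5)| = 27.5 m
5–6 s: v = 0 at t = 92/17 s; triangle areas 49/34 + 50/17 = 149/34 m
Total distance = 542/17 m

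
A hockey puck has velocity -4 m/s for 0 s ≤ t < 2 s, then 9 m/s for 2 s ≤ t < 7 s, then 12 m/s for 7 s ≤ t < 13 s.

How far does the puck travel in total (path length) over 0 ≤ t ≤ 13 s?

125 m

Distance (not displacement) is the total path length: add the absolute areas under v-t.
0–2 s: |-4| × 2 = 8 m
2–7 s: |9| × 5 = 45 m
7–13 s: |12| × 6 = 72 m
Total distance = 125 m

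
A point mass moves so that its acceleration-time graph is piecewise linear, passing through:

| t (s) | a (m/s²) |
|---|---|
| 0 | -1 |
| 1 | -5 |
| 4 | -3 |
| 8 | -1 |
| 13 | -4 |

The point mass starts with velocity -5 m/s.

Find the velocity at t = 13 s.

-40.5 m/s

Δv equals the area under the a-t graph; then v = v₀ + Δv.
0–1 s: ½(-1 + -5)(1) = -3 m/s
1–4 s: ½(-5 + -3)(3) = -12 m/s
4–8 s: ½(-3 + -1)(4) = -8 m/s
8–13 s: ½(-1 + -4)(5) = -12.5 m/s
Δv = -35.5 m/s, so v(13) = -5 + (-35.5) = -40.5 m/s.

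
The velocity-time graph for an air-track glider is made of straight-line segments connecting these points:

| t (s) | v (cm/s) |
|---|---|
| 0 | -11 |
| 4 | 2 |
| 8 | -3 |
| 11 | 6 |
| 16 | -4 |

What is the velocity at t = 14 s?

On 11–16 s the graph is linear from 6 to -4 cm/s: v(14) = 6 + (-4 − 6)·(14 − 11)/(16 − 11) = 0 cm/s.

0 cm/s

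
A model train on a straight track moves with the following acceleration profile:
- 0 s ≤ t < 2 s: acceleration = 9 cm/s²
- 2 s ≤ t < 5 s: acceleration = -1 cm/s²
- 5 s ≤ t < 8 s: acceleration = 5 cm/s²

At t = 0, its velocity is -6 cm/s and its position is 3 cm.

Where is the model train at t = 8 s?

On each constant-a segment, Δv = aΔt and Δx = v₀Δt + ½aΔt²; chain segment to segment.
0–2 s: v starts -6 cm/s; Δx = -6·2 + ½·9·2² = 6 cm; v ends 12 cm/s.
2–5 s: v starts 12 cm/s; Δx = 12·3 + ½·-1·3² = 31.5 cm; v ends 9 cm/s.
5–8 s: v starts 9 cm/s; Δx = 9·3 + ½·5·3² = 49.5 cm; v ends 24 cm/s.
x(8) = 3 + Σ Δx = 90 cm.

90 cm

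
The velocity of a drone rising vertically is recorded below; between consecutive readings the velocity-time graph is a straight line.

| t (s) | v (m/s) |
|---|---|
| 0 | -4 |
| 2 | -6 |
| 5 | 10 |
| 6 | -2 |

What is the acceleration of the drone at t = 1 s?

Acceleration is the slope of the v-t graph on 0–2 s: (-6 − -4)/(2 − 0) = -1 m/s².

-1 m/s²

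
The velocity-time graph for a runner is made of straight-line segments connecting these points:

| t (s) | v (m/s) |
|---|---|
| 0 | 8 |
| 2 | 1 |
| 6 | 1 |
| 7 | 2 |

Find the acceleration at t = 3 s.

0 m/s²

Acceleration is the slope of the v-t graph on 2–6 s: (1 − 1)/(6 − 2) = 0 m/s².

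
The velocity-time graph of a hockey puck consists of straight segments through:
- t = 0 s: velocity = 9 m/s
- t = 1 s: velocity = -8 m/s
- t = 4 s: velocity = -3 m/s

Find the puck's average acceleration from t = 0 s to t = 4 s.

Average acceleration = Δv/Δt = (-3 − 9)/(4 − 0) = -3 m/s².

-3 m/s²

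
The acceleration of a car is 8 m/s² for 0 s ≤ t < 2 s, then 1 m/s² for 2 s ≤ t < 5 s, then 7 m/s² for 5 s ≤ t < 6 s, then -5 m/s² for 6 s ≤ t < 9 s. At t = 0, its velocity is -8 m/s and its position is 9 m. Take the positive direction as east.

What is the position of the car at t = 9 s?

83.5 m

On each constant-a segment, Δv = aΔt and Δx = v₀Δt + ½aΔt²; chain segment to segment.
0–2 s: v starts -8 m/s; Δx = -8·2 + ½·8·2² = 0 m; v ends 8 m/s.
2–5 s: v starts 8 m/s; Δx = 8·3 + ½·1·3² = 28.5 m; v ends 11 m/s.
5–6 s: v starts 11 m/s; Δx = 11·1 + ½·7·1² = 14.5 m; v ends 18 m/s.
6–9 s: v starts 18 m/s; Δx = 18·3 + ½·-5·3² = 31.5 m; v ends 3 m/s.
x(9) = 9 + Σ Δx = 83.5 m.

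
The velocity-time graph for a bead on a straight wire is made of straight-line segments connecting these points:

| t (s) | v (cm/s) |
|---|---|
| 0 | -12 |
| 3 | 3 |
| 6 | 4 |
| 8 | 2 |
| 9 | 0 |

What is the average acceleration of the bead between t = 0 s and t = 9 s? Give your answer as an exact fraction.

4/3 cm/s²

Average acceleration = Δv/Δt = (0 − -12)/(9 − 0) = 4/3 cm/s².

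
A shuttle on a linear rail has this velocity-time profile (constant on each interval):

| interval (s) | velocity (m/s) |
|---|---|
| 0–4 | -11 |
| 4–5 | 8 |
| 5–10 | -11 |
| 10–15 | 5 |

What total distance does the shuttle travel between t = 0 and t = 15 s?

132 m

Total distance travelled is ∫|v| dt — sum the magnitudes of each area piece.
0–4 s: |-11| × 4 = 44 m
4–5 s: |8| × 1 = 8 m
5–10 s: |-11| × 5 = 55 m
10–15 s: |5| × 5 = 25 m
Total distance = 132 m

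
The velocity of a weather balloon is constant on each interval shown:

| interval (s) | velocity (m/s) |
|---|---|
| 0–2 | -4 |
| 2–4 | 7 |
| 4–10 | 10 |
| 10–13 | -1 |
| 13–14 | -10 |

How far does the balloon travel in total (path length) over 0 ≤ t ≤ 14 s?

95 m

Distance (not displacement) is the total path length: add the absolute areas under v-t.
0–2 s: |-4| × 2 = 8 m
2–4 s: |7| × 2 = 14 m
4–10 s: |10| × 6 = 60 m
10–13 s: |-1| × 3 = 3 m
13–14 s: |-10| × 1 = 10 m
Total distance = 95 m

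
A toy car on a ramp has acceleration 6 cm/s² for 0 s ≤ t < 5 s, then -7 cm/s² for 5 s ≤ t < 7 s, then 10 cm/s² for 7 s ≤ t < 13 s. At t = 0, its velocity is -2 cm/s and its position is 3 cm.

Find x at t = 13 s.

374 cm

On each constant-a segment, Δv = aΔt and Δx = v₀Δt + ½aΔt²; chain segment to segment.
0–5 s: v starts -2 cm/s; Δx = -2·5 + ½·6·5² = 65 cm; v ends 28 cm/s.
5–7 s: v starts 28 cm/s; Δx = 28·2 + ½·-7·2² = 42 cm; v ends 14 cm/s.
7–13 s: v starts 14 cm/s; Δx = 14·6 + ½·10·6² = 264 cm; v ends 74 cm/s.
x(13) = 3 + Σ Δx = 374 cm.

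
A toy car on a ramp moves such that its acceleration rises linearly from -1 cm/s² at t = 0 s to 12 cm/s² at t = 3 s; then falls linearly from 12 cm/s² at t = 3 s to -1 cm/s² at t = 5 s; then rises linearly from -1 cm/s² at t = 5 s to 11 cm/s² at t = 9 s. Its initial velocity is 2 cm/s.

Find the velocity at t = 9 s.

Δv equals the area under the a-t graph; then v = v₀ + Δv.
0–3 s: ½(-1 + 12)(3) = 16.5 cm/s
3–5 s: ½(12 + -1)(2) = 11 cm/s
5–9 s: ½(-1 + 11)(4) = 20 cm/s
Δv = 47.5 cm/s, so v(9) = 2 + (47.5) = 49.5 cm/s.

49.5 cm/s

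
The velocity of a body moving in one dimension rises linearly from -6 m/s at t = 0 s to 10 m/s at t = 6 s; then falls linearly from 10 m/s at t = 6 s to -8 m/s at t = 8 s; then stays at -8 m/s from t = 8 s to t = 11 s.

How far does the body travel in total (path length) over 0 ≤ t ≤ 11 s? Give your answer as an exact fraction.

Distance (not displacement) is the total path length: add the absolute areas under v-t.
0–6 s: v = 0 at t = 2.25 s; triangle areas 6.75 + 18.75 = 25.5 m
6–8 s: v = 0 at t = 64/9 s; triangle areas 50/9 + 32/9 = 82/9 m
8–11 s: |-8| × 3 = 24 m
Total distance = 1055/18 m

1055/18 m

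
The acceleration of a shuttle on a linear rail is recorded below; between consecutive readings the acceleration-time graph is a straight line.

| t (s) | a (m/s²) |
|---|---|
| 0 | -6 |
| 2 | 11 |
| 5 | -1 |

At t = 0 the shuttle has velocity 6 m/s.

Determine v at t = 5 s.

Δv equals the area under the a-t graph; then v = v₀ + Δv.
0–2 s: ½(-6 + 11)(2) = 5 m/s
2–5 s: ½(11 + -1)(3) = 15 m/s
Δv = 20 m/s, so v(5) = 6 + (20) = 26 m/s.

26 m/s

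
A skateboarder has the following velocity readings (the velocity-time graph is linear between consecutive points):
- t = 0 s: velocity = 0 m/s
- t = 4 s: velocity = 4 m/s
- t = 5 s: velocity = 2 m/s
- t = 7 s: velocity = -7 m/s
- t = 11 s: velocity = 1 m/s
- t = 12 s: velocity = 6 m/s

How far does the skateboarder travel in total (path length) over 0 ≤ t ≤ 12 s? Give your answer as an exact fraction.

Total distance travelled is ∫|v| dt — sum the magnitudes of each area piece.
0–4 s: |½(0 + 4)(4)| = 8 m
4–5 s: |½(4 + 2)(1)| = 3 m
5–7 s: v = 0 at t = 49/9 s; triangle areas 4/9 + 49/9 = 53/9 m
7–11 s: v = 0 at t = 10.5 s; triangle areas 12.25 + 0.25 = 12.5 m
11–12 s: |½(1 + 6)(1)| = 3.5 m
Total distance = 296/9 m

296/9 m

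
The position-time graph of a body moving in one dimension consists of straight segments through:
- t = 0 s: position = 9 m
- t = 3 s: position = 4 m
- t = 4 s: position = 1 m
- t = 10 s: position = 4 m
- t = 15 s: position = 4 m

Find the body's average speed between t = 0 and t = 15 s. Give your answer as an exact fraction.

Average speed = (total path length)/(elapsed time); on a piecewise-linear x-t graph the path length is Σ|Δx|.
0–3 s: |Δx| = |4 − 9| = 5 m
3–4 s: |Δx| = |1 − 4| = 3 m
4–10 s: |Δx| = |4 − 1| = 3 m
10–15 s: |Δx| = |4 − 4| = 0 m
Total path = 11 m; average speed = 11/15 = 11/15 m/s.

11/15 m/s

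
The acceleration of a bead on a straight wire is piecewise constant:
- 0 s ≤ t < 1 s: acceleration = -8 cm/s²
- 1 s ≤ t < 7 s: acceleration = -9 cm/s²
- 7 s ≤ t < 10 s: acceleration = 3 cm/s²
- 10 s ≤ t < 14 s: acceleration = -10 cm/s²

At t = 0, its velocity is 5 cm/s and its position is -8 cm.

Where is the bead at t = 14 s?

-616.5 cm

On each constant-a segment, Δv = aΔt and Δx = v₀Δt + ½aΔt²; chain segment to segment.
0–1 s: v starts 5 cm/s; Δx = 5·1 + ½·-8·1² = 1 cm; v ends -3 cm/s.
1–7 s: v starts -3 cm/s; Δx = -3·6 + ½·-9·6² = -180 cm; v ends -57 cm/s.
7–10 s: v starts -57 cm/s; Δx = -57·3 + ½·3·3² = -157.5 cm; v ends -48 cm/s.
10–14 s: v starts -48 cm/s; Δx = -48·4 + ½·-10·4² = -272 cm; v ends -88 cm/s.
x(14) = -8 + Σ Δx = -616.5 cm.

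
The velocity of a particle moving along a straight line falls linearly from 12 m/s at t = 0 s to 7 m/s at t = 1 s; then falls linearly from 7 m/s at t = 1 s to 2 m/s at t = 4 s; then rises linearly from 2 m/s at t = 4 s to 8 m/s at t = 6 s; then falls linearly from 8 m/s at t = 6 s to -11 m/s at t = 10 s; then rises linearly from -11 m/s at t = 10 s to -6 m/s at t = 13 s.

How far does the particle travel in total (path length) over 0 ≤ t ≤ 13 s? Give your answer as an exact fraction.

2963/38 m

Distance (not displacement) is the total path length: add the absolute areas under v-t.
0–1 s: |½(12 + 7)(1)| = 9.5 m
1–4 s: |½(7 + 2)(3)| = 13.5 m
4–6 s: |½(2 + 8)(2)| = 10 m
6–10 s: v = 0 at t = 146/19 s; triangle areas 128/19 + 242/19 = 370/19 m
10–13 s: |½(-11 + -6)(3)| = 25.5 m
Total distance = 2963/38 m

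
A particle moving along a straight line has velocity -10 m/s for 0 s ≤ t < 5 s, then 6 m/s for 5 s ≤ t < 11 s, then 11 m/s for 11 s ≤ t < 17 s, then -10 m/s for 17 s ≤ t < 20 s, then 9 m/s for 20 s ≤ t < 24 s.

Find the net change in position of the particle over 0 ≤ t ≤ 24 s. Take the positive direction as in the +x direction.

58 m

Net displacement equals the area under the velocity-time graph (areas below the axis count negative).
0–5 s: -10 × 5 = -50 m
5–11 s: 6 × 6 = 36 m
11–17 s: 11 × 6 = 66 m
17–20 s: -10 × 3 = -30 m
20–24 s: 9 × 4 = 36 m
Net displacement = 58 m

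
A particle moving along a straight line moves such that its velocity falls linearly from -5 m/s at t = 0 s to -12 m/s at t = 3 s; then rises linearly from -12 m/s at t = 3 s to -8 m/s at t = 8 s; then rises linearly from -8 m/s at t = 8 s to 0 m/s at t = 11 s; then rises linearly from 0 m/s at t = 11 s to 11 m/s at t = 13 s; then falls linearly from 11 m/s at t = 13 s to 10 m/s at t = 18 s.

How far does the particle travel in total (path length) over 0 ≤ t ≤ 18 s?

151 m

Distance (not displacement) is the total path length: add the absolute areas under v-t.
0–3 s: |½(-5 + -12)(3)| = 25.5 m
3–8 s: |½(-12 + -8)(5)| = 50 m
8–11 s: |½(-8 + 0)(3)| = 12 m
11–13 s: |½(0 + 11)(2)| = 11 m
13–18 s: |½(11 + 10)(5)| = 52.5 m
Total distance = 151 m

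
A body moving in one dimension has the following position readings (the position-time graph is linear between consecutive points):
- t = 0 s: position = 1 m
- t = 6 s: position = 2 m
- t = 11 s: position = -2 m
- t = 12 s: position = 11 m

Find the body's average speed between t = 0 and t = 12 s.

1.5 m/s

Average speed = (total path length)/(elapsed time); on a piecewise-linear x-t graph the path length is Σ|Δx|.
0–6 s: |Δx| = |2 − 1| = 1 m
6–11 s: |Δx| = |-2 − 2| = 4 m
11–12 s: |Δx| = |11 − -2| = 13 m
Total path = 18 m; average speed = 18/12 = 1.5 m/s.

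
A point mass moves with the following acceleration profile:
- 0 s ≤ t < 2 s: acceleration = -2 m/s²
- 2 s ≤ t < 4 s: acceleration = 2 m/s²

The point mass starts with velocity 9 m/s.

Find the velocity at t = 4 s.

Δv equals the area under the a-t graph; then v = v₀ + Δv.
0–2 s: -2 × 2 = -4 m/s
2–4 s: 2 × 2 = 4 m/s
Δv = 0 m/s, so v(4) = 9 + (0) = 9 m/s.

9 m/s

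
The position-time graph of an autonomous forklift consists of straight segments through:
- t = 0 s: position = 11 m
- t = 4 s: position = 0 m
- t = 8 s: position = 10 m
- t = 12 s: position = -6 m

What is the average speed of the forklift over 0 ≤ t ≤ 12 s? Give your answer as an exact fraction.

Average speed = (total path length)/(elapsed time); on a piecewise-linear x-t graph the path length is Σ|Δx|.
0–4 s: |Δx| = |0 − 11| = 11 m
4–8 s: |Δx| = |10 − 0| = 10 m
8–12 s: |Δx| = |-6 − 10| = 16 m
Total path = 37 m; average speed = 37/12 = 37/12 m/s.

37/12 m/s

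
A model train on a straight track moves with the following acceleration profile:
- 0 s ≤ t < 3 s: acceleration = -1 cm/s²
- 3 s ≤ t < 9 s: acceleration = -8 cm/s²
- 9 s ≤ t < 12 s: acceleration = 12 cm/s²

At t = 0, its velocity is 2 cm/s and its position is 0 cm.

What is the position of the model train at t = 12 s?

On each constant-a segment, Δv = aΔt and Δx = v₀Δt + ½aΔt²; chain segment to segment.
0–3 s: v starts 2 cm/s; Δx = 2·3 + ½·-1·3² = 1.5 cm; v ends -1 cm/s.
3–9 s: v starts -1 cm/s; Δx = -1·6 + ½·-8·6² = -150 cm; v ends -49 cm/s.
9–12 s: v starts -49 cm/s; Δx = -49·3 + ½·12·3² = -93 cm; v ends -13 cm/s.
x(12) = 0 + Σ Δx = -241.5 cm.

-241.5 cm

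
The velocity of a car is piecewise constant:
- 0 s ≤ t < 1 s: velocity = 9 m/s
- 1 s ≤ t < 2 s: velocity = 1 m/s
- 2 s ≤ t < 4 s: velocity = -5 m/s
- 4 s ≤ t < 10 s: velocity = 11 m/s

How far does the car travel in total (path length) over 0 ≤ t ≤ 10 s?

Distance (not displacement) is the total path length: add the absolute areas under v-t.
0–1 s: |9| × 1 = 9 m
1–2 s: |1| × 1 = 1 m
2–4 s: |-5| × 2 = 10 m
4–10 s: |11| × 6 = 66 m
Total distance = 86 m

86 m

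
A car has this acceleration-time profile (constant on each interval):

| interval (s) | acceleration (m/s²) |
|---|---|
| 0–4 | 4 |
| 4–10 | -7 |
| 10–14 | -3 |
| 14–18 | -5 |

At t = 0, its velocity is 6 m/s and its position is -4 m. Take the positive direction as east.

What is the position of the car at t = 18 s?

-214 m

On each constant-a segment, Δv = aΔt and Δx = v₀Δt + ½aΔt²; chain segment to segment.
0–4 s: v starts 6 m/s; Δx = 6·4 + ½·4·4² = 56 m; v ends 22 m/s.
4–10 s: v starts 22 m/s; Δx = 22·6 + ½·-7·6² = 6 m; v ends -20 m/s.
10–14 s: v starts -20 m/s; Δx = -20·4 + ½·-3·4² = -104 m; v ends -32 m/s.
14–18 s: v starts -32 m/s; Δx = -32·4 + ½·-5·4² = -168 m; v ends -52 m/s.
x(18) = -4 + Σ Δx = -214 m.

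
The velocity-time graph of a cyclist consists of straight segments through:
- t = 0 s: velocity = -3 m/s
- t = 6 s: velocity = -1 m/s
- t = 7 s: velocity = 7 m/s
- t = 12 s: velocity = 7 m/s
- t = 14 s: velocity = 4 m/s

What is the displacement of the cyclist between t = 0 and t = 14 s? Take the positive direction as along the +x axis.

Displacement is the signed area under the v-t curve.
0–6 s: ½(-3 + -1)(6) = -12 m
6–7 s: ½(-1 + 7)(1) = 3 m
7–12 s: 7 × 5 = 35 m
12–14 s: ½(7 + 4)(2) = 11 m
Net displacement = 37 m

37 m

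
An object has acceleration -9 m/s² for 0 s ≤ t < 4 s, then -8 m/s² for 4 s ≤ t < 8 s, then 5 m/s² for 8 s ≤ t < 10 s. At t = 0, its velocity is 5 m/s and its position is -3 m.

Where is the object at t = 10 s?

-359 m

On each constant-a segment, Δv = aΔt and Δx = v₀Δt + ½aΔt²; chain segment to segment.
0–4 s: v starts 5 m/s; Δx = 5·4 + ½·-9·4² = -52 m; v ends -31 m/s.
4–8 s: v starts -31 m/s; Δx = -31·4 + ½·-8·4² = -188 m; v ends -63 m/s.
8–10 s: v starts -63 m/s; Δx = -63·2 + ½·5·2² = -116 m; v ends -53 m/s.
x(10) = -3 + Σ Δx = -359 m.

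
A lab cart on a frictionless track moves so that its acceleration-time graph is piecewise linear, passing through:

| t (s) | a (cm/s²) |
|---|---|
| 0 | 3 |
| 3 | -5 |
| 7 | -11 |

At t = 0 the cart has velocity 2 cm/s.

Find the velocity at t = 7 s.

Δv equals the area under the a-t graph; then v = v₀ + Δv.
0–3 s: ½(3 + -5)(3) = -3 cm/s
3–7 s: ½(-5 + -11)(4) = -32 cm/s
Δv = -35 cm/s, so v(7) = 2 + (-35) = -33 cm/s.

-33 cm/s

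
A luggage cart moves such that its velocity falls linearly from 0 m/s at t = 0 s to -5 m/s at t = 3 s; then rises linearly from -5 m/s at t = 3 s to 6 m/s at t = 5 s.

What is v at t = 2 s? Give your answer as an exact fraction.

On 0–3 s the graph is linear from 0 to -5 m/s: v(2) = 0 + (-5 − 0)·(2 − 0)/(3 − 0) = -10/3 m/s.

-10/3 m/s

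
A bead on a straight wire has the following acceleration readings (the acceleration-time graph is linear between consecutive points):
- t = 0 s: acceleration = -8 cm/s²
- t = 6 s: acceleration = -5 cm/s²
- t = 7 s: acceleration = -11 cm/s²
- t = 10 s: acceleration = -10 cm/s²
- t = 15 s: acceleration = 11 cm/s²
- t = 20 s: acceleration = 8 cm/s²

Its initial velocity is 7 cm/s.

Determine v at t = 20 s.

-21.5 cm/s

Δv equals the area under the a-t graph; then v = v₀ + Δv.
0–6 s: ½(-8 + -5)(6) = -39 cm/s
6–7 s: ½(-5 + -11)(1) = -8 cm/s
7–10 s: ½(-11 + -10)(3) = -31.5 cm/s
10–15 s: ½(-10 + 11)(5) = 2.5 cm/s
15–20 s: ½(11 + 8)(5) = 47.5 cm/s
Δv = -28.5 cm/s, so v(20) = 7 + (-28.5) = -21.5 cm/s.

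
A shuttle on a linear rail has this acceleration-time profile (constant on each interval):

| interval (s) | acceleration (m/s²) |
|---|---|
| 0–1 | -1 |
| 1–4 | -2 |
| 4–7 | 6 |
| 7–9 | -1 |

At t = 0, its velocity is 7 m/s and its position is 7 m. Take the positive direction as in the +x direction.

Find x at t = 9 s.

On each constant-a segment, Δv = aΔt and Δx = v₀Δt + ½aΔt²; chain segment to segment.
0–1 s: v starts 7 m/s; Δx = 7·1 + ½·-1·1² = 6.5 m; v ends 6 m/s.
1–4 s: v starts 6 m/s; Δx = 6·3 + ½·-2·3² = 9 m; v ends 0 m/s.
4–7 s: v starts 0 m/s; Δx = 0·3 + ½·6·3² = 27 m; v ends 18 m/s.
7–9 s: v starts 18 m/s; Δx = 18·2 + ½·-1·2² = 34 m; v ends 16 m/s.
x(9) = 7 + Σ Δx = 83.5 m.

83.5 m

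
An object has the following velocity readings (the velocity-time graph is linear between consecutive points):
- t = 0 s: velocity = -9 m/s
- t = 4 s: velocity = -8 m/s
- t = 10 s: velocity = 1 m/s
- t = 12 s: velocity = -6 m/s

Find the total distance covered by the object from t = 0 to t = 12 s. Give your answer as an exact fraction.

1280/21 m

Total distance travelled is ∫|v| dt — sum the magnitudes of each area piece.
0–4 s: |½(-9 + -8)(4)| = 34 m
4–10 s: v = 0 at t = 28/3 s; triangle areas 64/3 + 1/3 = 65/3 m
10–12 s: v = 0 at t = 72/7 s; triangle areas 1/7 + 36/7 = 37/7 m
Total distance = 1280/21 m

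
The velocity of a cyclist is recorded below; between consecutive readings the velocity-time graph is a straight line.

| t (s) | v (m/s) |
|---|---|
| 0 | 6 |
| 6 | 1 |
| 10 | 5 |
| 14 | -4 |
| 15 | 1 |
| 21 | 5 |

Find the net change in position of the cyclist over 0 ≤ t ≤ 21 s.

Net displacement equals the area under the velocity-time graph (areas below the axis count negative).
0–6 s: ½(6 + 1)(6) = 21 m
6–10 s: ½(1 + 5)(4) = 12 m
10–14 s: ½(5 + -4)(4) = 2 m
14–15 s: ½(-4 + 1)(1) = -1.5 m
15–21 s: ½(1 + 5)(6) = 18 m
Net displacement = 51.5 m

51.5 m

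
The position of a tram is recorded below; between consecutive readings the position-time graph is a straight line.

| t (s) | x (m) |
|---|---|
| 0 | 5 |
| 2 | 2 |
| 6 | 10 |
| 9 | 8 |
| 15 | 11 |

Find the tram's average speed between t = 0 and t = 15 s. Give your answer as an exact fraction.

16/15 m/s

Average speed = (total path length)/(elapsed time); on a piecewise-linear x-t graph the path length is Σ|Δx|.
0–2 s: |Δx| = |2 − 5| = 3 m
2–6 s: |Δx| = |10 − 2| = 8 m
6–9 s: |Δx| = |8 − 10| = 2 m
9–15 s: |Δx| = |11 − 8| = 3 m
Total path = 16 m; average speed = 16/15 = 16/15 m/s.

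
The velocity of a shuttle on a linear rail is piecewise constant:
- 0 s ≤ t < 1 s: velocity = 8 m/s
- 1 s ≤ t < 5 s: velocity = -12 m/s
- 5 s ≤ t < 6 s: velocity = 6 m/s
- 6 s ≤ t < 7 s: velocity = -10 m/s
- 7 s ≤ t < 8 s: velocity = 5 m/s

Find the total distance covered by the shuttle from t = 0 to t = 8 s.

77 m

Distance (not displacement) is the total path length: add the absolute areas under v-t.
0–1 s: |8| × 1 = 8 m
1–5 s: |-12| × 4 = 48 m
5–6 s: |6| × 1 = 6 m
6–7 s: |-10| × 1 = 10 m
7–8 s: |5| × 1 = 5 m
Total distance = 77 m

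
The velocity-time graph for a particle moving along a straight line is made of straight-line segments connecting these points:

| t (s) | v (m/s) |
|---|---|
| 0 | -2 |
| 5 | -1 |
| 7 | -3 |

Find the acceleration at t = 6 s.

-1 m/s²

Acceleration is the slope of the v-t graph on 5–7 s: (-3 − -1)/(7 − 5) = -1 m/s².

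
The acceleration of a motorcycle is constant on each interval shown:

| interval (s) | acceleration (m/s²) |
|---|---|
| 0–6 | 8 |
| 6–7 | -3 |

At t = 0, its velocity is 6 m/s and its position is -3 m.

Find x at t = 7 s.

On each constant-a segment, Δv = aΔt and Δx = v₀Δt + ½aΔt²; chain segment to segment.
0–6 s: v starts 6 m/s; Δx = 6·6 + ½·8·6² = 180 m; v ends 54 m/s.
6–7 s: v starts 54 m/s; Δx = 54·1 + ½·-3·1² = 52.5 m; v ends 51 m/s.
x(7) = -3 + Σ Δx = 229.5 m.

229.5 m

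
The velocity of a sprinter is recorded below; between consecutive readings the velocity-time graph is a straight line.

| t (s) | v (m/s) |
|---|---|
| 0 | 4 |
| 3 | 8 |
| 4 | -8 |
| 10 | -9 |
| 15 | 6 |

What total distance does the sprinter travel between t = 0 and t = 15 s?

Total distance travelled is ∫|v| dt — sum the magnitudes of each area piece.
0–3 s: |½(4 + 8)(3)| = 18 m
3–4 s: v = 0 at t = 3.5 s; triangle areas 2 + 2 = 4 m
4–10 s: |½(-8 + -9)(6)| = 51 m
10–15 s: v = 0 at t = 13 s; triangle areas 13.5 + 6 = 19.5 m
Total distance = 92.5 m

92.5 m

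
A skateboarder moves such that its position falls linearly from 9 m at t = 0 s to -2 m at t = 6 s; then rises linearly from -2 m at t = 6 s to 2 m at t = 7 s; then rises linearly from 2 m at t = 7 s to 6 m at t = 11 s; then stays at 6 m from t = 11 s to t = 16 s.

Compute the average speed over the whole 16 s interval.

1.1875 m/s

Average speed = (total path length)/(elapsed time); on a piecewise-linear x-t graph the path length is Σ|Δx|.
0–6 s: |Δx| = |-2 − 9| = 11 m
6–7 s: |Δx| = |2 − -2| = 4 m
7–11 s: |Δx| = |6 − 2| = 4 m
11–16 s: |Δx| = |6 − 6| = 0 m
Total path = 19 m; average speed = 19/16 = 1.1875 m/s.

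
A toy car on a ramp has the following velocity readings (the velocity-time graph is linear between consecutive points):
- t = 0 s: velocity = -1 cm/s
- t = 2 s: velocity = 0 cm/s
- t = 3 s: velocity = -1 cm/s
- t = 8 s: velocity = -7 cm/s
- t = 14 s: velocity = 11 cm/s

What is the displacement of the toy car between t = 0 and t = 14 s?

Net displacement equals the area under the velocity-time graph (areas below the axis count negative).
0–2 s: ½(-1 + 0)(2) = -1 cm
2–3 s: ½(0 + -1)(1) = -0.5 cm
3–8 s: ½(-1 + -7)(5) = -20 cm
8–14 s: ½(-7 + 11)(6) = 12 cm
Net displacement = -9.5 cm

-9.5 cm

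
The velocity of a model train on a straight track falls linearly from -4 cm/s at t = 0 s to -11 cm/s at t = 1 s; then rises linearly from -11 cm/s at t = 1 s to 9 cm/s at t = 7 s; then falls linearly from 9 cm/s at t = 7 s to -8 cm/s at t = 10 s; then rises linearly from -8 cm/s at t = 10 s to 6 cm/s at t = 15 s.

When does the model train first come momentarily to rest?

v changes sign on 1–7 s (from -11 to 9); the graph is linear there, so v = 0 at t = 1 + (11)·(7 − 1)/(9 − -11) = 4.3 s.

t = 4.3 s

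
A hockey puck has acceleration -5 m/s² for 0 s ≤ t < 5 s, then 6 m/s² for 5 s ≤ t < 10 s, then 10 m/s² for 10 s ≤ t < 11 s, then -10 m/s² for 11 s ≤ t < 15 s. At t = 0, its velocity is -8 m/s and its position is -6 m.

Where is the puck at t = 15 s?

On each constant-a segment, Δv = aΔt and Δx = v₀Δt + ½aΔt²; chain segment to segment.
0–5 s: v starts -8 m/s; Δx = -8·5 + ½·-5·5² = -102.5 m; v ends -33 m/s.
5–10 s: v starts -33 m/s; Δx = -33·5 + ½·6·5² = -90 m; v ends -3 m/s.
10–11 s: v starts -3 m/s; Δx = -3·1 + ½·10·1² = 2 m; v ends 7 m/s.
11–15 s: v starts 7 m/s; Δx = 7·4 + ½·-10·4² = -52 m; v ends -33 m/s.
x(15) = -6 + Σ Δx = -248.5 m.

-248.5 m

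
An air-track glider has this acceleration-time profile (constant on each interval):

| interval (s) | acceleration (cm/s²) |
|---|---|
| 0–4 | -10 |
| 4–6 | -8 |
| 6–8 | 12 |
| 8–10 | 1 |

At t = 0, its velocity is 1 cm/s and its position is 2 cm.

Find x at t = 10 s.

On each constant-a segment, Δv = aΔt and Δx = v₀Δt + ½aΔt²; chain segment to segment.
0–4 s: v starts 1 cm/s; Δx = 1·4 + ½·-10·4² = -76 cm; v ends -39 cm/s.
4–6 s: v starts -39 cm/s; Δx = -39·2 + ½·-8·2² = -94 cm; v ends -55 cm/s.
6–8 s: v starts -55 cm/s; Δx = -55·2 + ½·12·2² = -86 cm; v ends -31 cm/s.
8–10 s: v starts -31 cm/s; Δx = -31·2 + ½·1·2² = -60 cm; v ends -29 cm/s.
x(10) = 2 + Σ Δx = -314 cm.

-314 cm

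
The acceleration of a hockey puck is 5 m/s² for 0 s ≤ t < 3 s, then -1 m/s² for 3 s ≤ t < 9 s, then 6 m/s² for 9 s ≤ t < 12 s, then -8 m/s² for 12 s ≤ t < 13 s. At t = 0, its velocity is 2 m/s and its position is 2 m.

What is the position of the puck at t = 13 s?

On each constant-a segment, Δv = aΔt and Δx = v₀Δt + ½aΔt²; chain segment to segment.
0–3 s: v starts 2 m/s; Δx = 2·3 + ½·5·3² = 28.5 m; v ends 17 m/s.
3–9 s: v starts 17 m/s; Δx = 17·6 + ½·-1·6² = 84 m; v ends 11 m/s.
9–12 s: v starts 11 m/s; Δx = 11·3 + ½·6·3² = 60 m; v ends 29 m/s.
12–13 s: v starts 29 m/s; Δx = 29·1 + ½·-8·1² = 25 m; v ends 21 m/s.
x(13) = 2 + Σ Δx = 199.5 m.

199.5 m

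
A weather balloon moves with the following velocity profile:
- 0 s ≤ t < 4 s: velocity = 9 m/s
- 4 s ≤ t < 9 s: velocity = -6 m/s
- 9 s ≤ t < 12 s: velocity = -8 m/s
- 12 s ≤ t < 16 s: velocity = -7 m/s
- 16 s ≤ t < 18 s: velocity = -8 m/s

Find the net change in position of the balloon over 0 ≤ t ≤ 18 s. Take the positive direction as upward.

Net displacement equals the area under the velocity-time graph (areas below the axis count negative).
0–4 s: 9 × 4 = 36 m
4–9 s: -6 × 5 = -30 m
9–12 s: -8 × 3 = -24 m
12–16 s: -7 × 4 = -28 m
16–18 s: -8 × 2 = -16 m
Net displacement = -62 m

-62 m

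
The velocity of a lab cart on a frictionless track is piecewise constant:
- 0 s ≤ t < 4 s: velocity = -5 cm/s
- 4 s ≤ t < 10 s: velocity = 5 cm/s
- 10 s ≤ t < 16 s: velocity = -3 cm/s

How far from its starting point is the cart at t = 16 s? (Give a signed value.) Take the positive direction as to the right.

Displacement is the signed area under the v-t curve.
0–4 s: -5 × 4 = -20 cm
4–10 s: 5 × 6 = 30 cm
10–16 s: -3 × 6 = -18 cm
Net displacement = -8 cm

-8 cm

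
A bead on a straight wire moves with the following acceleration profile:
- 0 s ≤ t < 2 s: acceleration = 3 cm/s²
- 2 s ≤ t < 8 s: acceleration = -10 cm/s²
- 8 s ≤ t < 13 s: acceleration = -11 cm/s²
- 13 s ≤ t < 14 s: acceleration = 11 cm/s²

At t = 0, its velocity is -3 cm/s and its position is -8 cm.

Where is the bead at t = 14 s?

-699 cm

On each constant-a segment, Δv = aΔt and Δx = v₀Δt + ½aΔt²; chain segment to segment.
0–2 s: v starts -3 cm/s; Δx = -3·2 + ½·3·2² = 0 cm; v ends 3 cm/s.
2–8 s: v starts 3 cm/s; Δx = 3·6 + ½·-10·6² = -162 cm; v ends -57 cm/s.
8–13 s: v starts -57 cm/s; Δx = -57·5 + ½·-11·5² = -422.5 cm; v ends -112 cm/s.
13–14 s: v starts -112 cm/s; Δx = -112·1 + ½·11·1² = -106.5 cm; v ends -101 cm/s.
x(14) = -8 + Σ Δx = -699 cm.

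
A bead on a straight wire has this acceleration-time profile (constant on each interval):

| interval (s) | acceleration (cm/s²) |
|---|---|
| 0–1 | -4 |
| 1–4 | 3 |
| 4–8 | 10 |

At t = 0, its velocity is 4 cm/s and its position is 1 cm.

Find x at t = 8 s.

On each constant-a segment, Δv = aΔt and Δx = v₀Δt + ½aΔt²; chain segment to segment.
0–1 s: v starts 4 cm/s; Δx = 4·1 + ½·-4·1² = 2 cm; v ends 0 cm/s.
1–4 s: v starts 0 cm/s; Δx = 0·3 + ½·3·3² = 13.5 cm; v ends 9 cm/s.
4–8 s: v starts 9 cm/s; Δx = 9·4 + ½·10·4² = 116 cm; v ends 49 cm/s.
x(8) = 1 + Σ Δx = 132.5 cm.

132.5 cm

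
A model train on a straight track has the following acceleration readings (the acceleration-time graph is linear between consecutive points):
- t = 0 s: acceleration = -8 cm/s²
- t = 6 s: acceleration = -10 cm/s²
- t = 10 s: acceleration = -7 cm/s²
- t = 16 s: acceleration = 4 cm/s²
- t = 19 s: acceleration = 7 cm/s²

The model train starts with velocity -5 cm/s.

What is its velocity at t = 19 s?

-85.5 cm/s

Δv equals the area under the a-t graph; then v = v₀ + Δv.
0–6 s: ½(-8 + -10)(6) = -54 cm/s
6–10 s: ½(-10 + -7)(4) = -34 cm/s
10–16 s: ½(-7 + 4)(6) = -9 cm/s
16–19 s: ½(4 + 7)(3) = 16.5 cm/s
Δv = -80.5 cm/s, so v(19) = -5 + (-80.5) = -85.5 cm/s.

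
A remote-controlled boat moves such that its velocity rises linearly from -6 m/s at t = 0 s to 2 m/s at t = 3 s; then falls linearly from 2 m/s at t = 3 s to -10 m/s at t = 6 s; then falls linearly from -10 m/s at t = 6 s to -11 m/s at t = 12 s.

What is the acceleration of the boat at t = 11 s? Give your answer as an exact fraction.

Acceleration is the slope of the v-t graph on 6–12 s: (-11 − -10)/(12 − 6) = -1/6 m/s².

-1/6 m/s²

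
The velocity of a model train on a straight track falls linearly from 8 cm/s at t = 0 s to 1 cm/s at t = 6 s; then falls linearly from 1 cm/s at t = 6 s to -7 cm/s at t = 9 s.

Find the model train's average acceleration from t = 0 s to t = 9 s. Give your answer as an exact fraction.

Average acceleration = Δv/Δt = (-7 − 8)/(9 − 0) = -5/3 cm/s².

-5/3 cm/s²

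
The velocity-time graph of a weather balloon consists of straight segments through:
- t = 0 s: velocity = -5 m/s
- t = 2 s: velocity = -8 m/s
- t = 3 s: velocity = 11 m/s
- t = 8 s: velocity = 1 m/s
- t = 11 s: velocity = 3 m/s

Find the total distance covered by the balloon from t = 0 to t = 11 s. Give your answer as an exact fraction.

2047/38 m

Total distance travelled is ∫|v| dt — sum the magnitudes of each area piece.
0–2 s: |½(-5 + -8)(2)| = 13 m
2–3 s: v = 0 at t = 46/19 s; triangle areas 32/19 + 121/38 = 185/38 m
3–8 s: |½(11 + 1)(5)| = 30 m
8–11 s: |½(1 + 3)(3)| = 6 m
Total distance = 2047/38 m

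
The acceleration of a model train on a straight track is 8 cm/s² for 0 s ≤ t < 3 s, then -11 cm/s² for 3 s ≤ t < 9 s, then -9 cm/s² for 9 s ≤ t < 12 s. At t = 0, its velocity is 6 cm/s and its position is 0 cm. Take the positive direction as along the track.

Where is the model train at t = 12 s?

On each constant-a segment, Δv = aΔt and Δx = v₀Δt + ½aΔt²; chain segment to segment.
0–3 s: v starts 6 cm/s; Δx = 6·3 + ½·8·3² = 54 cm; v ends 30 cm/s.
3–9 s: v starts 30 cm/s; Δx = 30·6 + ½·-11·6² = -18 cm; v ends -36 cm/s.
9–12 s: v starts -36 cm/s; Δx = -36·3 + ½·-9·3² = -148.5 cm; v ends -63 cm/s.
x(12) = 0 + Σ Δx = -112.5 cm.

-112.5 cm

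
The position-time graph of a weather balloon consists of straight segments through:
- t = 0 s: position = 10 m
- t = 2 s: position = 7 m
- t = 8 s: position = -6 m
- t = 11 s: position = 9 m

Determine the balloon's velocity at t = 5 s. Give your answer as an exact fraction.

-13/6 m/s

Velocity is the slope of the x-t graph on 2–8 s: (-6 − 7)/(8 − 2) = -13/6 m/s.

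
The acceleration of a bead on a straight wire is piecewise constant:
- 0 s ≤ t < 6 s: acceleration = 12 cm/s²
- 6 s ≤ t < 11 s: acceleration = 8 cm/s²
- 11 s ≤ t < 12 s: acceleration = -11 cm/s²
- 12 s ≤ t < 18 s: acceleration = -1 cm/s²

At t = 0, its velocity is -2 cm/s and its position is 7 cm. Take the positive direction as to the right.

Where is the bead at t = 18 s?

1341.5 cm

On each constant-a segment, Δv = aΔt and Δx = v₀Δt + ½aΔt²; chain segment to segment.
0–6 s: v starts -2 cm/s; Δx = -2·6 + ½·12·6² = 204 cm; v ends 70 cm/s.
6–11 s: v starts 70 cm/s; Δx = 70·5 + ½·8·5² = 450 cm; v ends 110 cm/s.
11–12 s: v starts 110 cm/s; Δx = 110·1 + ½·-11·1² = 104.5 cm; v ends 99 cm/s.
12–18 s: v starts 99 cm/s; Δx = 99·6 + ½·-1·6² = 576 cm; v ends 93 cm/s.
x(18) = 7 + Σ Δx = 1341.5 cm.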